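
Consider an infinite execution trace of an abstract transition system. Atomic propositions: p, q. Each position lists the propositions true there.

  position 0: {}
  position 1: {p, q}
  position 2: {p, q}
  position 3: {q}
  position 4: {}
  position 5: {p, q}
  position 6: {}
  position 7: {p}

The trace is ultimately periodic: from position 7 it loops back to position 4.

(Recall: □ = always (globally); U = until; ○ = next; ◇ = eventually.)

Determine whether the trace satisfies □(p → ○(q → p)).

Does not hold

p → ○(q → p) must hold at every position from 0 onward. It fails at position 2, so □(p → ○(q → p)) is false.
Positions where p holds: 1, 2, 5, 7.
Check ○(q → p) at each: 1→ok, 2→fails, 5→ok, 7→ok.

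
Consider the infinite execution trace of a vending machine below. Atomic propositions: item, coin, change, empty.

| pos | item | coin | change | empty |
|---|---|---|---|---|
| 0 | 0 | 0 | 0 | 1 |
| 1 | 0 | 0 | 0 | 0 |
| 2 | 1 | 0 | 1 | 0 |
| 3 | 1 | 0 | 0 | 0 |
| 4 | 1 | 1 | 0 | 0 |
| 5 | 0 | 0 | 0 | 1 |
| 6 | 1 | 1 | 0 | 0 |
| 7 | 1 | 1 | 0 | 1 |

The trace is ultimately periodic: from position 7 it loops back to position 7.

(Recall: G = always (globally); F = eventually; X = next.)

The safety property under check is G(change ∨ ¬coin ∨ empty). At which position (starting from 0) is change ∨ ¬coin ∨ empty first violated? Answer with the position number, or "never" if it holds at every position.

4

Check change ∨ ¬coin ∨ empty at each position in order: 0 ✓, 1 ✓, 2 ✓, 3 ✓.
At position 4 the labels are {coin, item}, so change ∨ ¬coin ∨ empty is false there. This is the first violation.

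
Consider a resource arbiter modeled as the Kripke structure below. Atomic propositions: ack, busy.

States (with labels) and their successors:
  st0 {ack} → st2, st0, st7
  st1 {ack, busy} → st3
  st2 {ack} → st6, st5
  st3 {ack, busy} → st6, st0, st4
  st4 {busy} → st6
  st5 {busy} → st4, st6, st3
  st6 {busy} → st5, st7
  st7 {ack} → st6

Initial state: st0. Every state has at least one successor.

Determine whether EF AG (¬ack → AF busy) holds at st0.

States satisfying AG (¬ack → AF busy): {st0, st1, st2, st3, st4, st5, st6, st7}.
States satisfying EF AG (¬ack → AF busy): {st0, st1, st2, st3, st4, st5, st6, st7}.
Some path from st0 reaches a state where AG (¬ack → AF busy) holds.
st0 ∈ Sat(EF AG (¬ack → AF busy)).

Satisfied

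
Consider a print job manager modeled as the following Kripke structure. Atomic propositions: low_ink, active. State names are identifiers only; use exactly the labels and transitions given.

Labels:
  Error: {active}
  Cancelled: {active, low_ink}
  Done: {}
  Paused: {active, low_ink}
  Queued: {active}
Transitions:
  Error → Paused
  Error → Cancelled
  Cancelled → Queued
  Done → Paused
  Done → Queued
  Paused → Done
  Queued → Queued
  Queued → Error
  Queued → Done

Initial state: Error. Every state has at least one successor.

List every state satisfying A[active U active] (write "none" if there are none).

{Error, Cancelled, Paused, Queued}

States satisfying active: {Error, Cancelled, Paused, Queued}.
States satisfying A[active U active]: {Error, Cancelled, Paused, Queued}.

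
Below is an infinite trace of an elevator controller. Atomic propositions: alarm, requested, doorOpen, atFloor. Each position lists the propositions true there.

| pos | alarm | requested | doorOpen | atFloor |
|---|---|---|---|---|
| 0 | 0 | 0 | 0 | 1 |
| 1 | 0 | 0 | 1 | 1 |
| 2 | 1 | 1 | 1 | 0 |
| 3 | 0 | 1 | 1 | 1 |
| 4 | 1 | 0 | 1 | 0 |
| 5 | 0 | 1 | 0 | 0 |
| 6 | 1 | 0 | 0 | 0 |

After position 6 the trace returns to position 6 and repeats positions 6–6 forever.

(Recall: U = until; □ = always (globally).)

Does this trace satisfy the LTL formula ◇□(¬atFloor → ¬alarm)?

□(¬atFloor → ¬alarm) is false at every position 0..6, so it never becomes true and ◇□(¬atFloor → ¬alarm) fails.

Violated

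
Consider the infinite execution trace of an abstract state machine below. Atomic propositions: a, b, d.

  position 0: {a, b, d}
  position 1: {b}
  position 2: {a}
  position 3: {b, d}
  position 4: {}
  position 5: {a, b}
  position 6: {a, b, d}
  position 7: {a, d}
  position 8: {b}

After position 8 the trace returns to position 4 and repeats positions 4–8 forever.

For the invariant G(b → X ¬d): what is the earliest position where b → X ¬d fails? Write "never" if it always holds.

Check b → X ¬d at each position in order: 0 ✓, 1 ✓, 2 ✓, 3 ✓, 4 ✓.
At position 5 the labels are {a, b} and the next position 6 has {a, b, d}, so b → X ¬d is false there. This is the first violation.

5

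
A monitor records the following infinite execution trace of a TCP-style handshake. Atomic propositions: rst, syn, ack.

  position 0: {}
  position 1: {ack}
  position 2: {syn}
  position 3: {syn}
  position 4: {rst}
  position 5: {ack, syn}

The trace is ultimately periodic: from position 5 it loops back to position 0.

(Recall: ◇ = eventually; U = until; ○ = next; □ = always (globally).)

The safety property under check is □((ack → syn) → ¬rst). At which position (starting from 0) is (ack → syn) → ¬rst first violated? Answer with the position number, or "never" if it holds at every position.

4

Check (ack → syn) → ¬rst at each position in order: 0 ✓, 1 ✓, 2 ✓, 3 ✓.
At position 4 the labels are {rst}, so (ack → syn) → ¬rst is false there. This is the first violation.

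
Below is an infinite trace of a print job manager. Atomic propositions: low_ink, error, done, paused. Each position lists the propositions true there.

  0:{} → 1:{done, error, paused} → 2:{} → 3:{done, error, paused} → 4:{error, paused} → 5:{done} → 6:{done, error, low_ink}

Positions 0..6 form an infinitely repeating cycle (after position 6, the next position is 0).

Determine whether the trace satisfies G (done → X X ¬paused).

No

done → X X ¬paused must hold at every position from 0 onward. It fails at position 1, so G (done → X X ¬paused) is false.
Positions where done holds: 1, 3, 5, 6.
Check X X ¬paused at each: 1→fails, 3→ok, 5→ok, 6→fails.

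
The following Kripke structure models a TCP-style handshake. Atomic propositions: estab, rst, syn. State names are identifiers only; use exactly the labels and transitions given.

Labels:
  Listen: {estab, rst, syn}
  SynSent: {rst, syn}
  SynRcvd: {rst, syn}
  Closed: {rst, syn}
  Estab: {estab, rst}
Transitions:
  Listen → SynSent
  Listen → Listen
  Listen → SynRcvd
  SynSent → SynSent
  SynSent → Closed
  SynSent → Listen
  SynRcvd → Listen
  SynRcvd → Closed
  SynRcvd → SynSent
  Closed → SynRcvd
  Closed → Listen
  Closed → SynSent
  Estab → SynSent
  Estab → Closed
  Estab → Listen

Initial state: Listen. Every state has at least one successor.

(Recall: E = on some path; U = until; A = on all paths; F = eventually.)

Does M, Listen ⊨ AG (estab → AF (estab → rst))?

Satisfied

States satisfying estab → AF (estab → rst): {Listen, SynSent, SynRcvd, Closed, Estab}.
States satisfying AG (estab → AF (estab → rst)): {Listen, SynSent, SynRcvd, Closed, Estab}.
Every state reachable from Listen satisfies estab → AF (estab → rst).
Listen ∈ Sat(AG (estab → AF (estab → rst))).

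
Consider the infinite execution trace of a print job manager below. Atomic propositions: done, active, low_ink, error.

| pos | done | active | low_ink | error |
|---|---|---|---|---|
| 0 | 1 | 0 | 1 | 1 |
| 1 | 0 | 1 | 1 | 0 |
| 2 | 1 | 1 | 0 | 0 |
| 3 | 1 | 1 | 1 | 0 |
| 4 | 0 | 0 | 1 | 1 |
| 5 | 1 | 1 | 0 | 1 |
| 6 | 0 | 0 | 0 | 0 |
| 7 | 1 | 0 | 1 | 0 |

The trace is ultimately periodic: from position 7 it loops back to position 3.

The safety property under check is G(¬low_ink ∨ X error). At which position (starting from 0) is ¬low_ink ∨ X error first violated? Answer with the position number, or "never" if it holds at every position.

0

At position 0 the labels are {done, error, low_ink} and the next position 1 has {active, low_ink}, so ¬low_ink ∨ X error is false there. This is the first violation.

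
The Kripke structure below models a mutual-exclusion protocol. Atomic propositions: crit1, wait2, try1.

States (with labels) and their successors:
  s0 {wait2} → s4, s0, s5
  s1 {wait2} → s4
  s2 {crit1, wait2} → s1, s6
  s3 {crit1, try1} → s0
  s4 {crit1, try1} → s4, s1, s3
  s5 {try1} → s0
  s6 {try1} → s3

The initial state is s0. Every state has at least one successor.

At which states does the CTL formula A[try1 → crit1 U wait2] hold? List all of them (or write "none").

States satisfying try1 → crit1: {s0, s1, s2, s3, s4}.
States satisfying wait2: {s0, s1, s2}.
States satisfying A[try1 → crit1 U wait2]: {s0, s1, s2, s3}.

{s0, s1, s2, s3}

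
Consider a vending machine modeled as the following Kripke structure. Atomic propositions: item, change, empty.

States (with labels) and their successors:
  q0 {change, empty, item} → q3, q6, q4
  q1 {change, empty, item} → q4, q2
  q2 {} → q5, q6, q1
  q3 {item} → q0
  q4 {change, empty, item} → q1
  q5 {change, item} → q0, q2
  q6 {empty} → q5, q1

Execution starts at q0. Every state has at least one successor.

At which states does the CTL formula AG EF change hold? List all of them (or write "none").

States satisfying EF change: {q0, q1, q2, q3, q4, q5, q6}.
States satisfying AG EF change: {q0, q1, q2, q3, q4, q5, q6}.

{q0, q1, q2, q3, q4, q5, q6}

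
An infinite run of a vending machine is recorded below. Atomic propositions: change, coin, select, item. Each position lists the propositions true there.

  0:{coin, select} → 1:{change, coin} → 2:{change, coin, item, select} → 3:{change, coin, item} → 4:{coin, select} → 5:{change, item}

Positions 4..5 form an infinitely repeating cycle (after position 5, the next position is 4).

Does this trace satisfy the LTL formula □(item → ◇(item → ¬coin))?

item → ◇(item → ¬coin) holds at every position 0..5, and those are all positions ever visited, so □(item → ◇(item → ¬coin)) holds.
Positions where item holds: 2, 3, 5.
Check ◇(item → ¬coin) at each: 2→ok, 3→ok, 5→ok.

Satisfied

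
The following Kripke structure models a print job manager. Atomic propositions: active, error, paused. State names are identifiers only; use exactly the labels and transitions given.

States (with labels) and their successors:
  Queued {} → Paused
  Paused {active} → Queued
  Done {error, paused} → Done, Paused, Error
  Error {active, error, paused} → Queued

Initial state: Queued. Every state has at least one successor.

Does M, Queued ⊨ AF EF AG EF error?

States satisfying EF AG EF error: ∅.
States satisfying AF EF AG EF error: ∅.
There is a path from Queued along which EF AG EF error never holds.
Queued ∉ Sat(AF EF AG EF error).

Does not hold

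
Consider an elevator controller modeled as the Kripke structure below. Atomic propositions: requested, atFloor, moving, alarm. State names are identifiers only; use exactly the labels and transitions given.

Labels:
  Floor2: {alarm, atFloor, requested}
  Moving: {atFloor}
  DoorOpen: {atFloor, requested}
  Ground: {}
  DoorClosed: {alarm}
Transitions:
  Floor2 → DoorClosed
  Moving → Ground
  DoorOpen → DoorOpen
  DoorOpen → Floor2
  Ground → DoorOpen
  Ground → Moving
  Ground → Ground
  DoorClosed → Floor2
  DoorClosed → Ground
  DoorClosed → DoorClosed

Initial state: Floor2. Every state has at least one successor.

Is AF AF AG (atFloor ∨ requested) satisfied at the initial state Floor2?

States satisfying AF AG (atFloor ∨ requested): ∅.
States satisfying AF AF AG (atFloor ∨ requested): ∅.
There is a path from Floor2 along which AF AG (atFloor ∨ requested) never holds.
Floor2 ∉ Sat(AF AF AG (atFloor ∨ requested)).

No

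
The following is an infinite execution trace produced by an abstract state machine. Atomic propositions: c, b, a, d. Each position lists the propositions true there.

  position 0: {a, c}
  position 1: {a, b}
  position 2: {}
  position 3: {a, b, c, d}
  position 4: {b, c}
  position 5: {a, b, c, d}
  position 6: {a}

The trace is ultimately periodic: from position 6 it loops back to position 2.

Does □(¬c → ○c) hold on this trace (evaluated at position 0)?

¬c → ○c must hold at every position from 0 onward. It fails at position 1, so □(¬c → ○c) is false.
Positions where ¬c holds: 1, 2, 6.
Check ○c at each: 1→fails, 2→ok, 6→fails.

Does not hold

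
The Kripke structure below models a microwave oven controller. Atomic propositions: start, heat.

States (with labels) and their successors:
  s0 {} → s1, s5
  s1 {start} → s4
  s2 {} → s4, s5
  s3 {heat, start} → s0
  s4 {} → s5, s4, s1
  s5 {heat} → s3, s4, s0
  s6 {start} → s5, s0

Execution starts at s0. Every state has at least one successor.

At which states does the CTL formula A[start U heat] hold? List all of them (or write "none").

States satisfying start: {s1, s3, s6}.
States satisfying heat: {s3, s5}.
States satisfying A[start U heat]: {s3, s5}.

{s3, s5}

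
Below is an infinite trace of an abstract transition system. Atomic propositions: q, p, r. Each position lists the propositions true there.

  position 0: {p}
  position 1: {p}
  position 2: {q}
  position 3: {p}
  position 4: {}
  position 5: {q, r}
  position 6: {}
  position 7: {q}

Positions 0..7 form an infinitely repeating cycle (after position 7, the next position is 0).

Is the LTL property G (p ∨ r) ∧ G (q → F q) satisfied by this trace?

Violated

p ∨ r must hold at every position from 0 onward. It fails at position 2, so G (p ∨ r) is false.
q → F q holds at every position 0..7, and those are all positions ever visited, so G (q → F q) holds.
Positions where q holds: 2, 5, 7.
Check F q at each: 2→ok, 5→ok, 7→ok.
At position 0: G (p ∨ r) is false; G (q → F q) is true; so G (p ∨ r) ∧ G (q → F q) is false.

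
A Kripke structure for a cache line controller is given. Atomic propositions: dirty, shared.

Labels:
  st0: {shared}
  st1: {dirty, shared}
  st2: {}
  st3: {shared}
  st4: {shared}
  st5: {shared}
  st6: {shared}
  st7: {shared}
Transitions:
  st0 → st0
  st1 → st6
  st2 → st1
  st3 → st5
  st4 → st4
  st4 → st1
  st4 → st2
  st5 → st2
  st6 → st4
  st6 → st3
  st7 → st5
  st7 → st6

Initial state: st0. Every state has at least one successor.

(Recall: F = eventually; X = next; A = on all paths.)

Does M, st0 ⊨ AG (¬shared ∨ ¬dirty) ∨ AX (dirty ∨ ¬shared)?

States satisfying ¬shared ∨ ¬dirty: {st0, st2, st3, st4, st5, st6, st7}.
States satisfying AG (¬shared ∨ ¬dirty): {st0}.
States satisfying dirty ∨ ¬shared: {st1, st2}.
States satisfying AX (dirty ∨ ¬shared): {st2, st5}.
States satisfying AG (¬shared ∨ ¬dirty) ∨ AX (dirty ∨ ¬shared): {st0, st2, st5}.
st0 ∈ Sat(AG (¬shared ∨ ¬dirty) ∨ AX (dirty ∨ ¬shared)).

Holds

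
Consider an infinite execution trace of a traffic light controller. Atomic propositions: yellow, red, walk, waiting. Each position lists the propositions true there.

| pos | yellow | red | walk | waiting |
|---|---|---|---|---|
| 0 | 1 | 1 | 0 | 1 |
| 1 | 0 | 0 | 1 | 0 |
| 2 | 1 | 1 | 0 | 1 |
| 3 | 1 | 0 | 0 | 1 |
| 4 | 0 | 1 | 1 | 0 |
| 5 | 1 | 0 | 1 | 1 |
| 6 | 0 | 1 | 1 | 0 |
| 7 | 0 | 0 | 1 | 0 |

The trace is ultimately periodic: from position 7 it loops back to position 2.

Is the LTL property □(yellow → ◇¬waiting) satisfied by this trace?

Yes

yellow → ◇¬waiting holds at every position 0..7, and those are all positions ever visited, so □(yellow → ◇¬waiting) holds.
Positions where yellow holds: 0, 2, 3, 5.
Check ◇¬waiting at each: 0→ok, 2→ok, 3→ok, 5→ok.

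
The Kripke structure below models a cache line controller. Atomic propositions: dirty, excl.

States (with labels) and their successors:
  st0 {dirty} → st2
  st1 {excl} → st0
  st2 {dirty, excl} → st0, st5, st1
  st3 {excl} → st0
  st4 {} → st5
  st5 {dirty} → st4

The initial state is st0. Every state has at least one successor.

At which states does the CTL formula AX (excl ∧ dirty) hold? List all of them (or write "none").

{st0}

States satisfying excl ∧ dirty: {st2}.
States satisfying AX (excl ∧ dirty): {st0}.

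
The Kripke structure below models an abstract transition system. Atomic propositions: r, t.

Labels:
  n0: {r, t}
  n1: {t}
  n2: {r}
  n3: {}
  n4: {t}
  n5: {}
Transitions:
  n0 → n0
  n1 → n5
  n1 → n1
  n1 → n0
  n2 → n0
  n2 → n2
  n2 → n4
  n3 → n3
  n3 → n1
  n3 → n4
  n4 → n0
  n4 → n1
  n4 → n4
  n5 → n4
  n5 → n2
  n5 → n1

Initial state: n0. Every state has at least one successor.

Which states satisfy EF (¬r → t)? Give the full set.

{n0, n1, n2, n3, n4, n5}

States satisfying ¬r → t: {n0, n1, n2, n4}.
States satisfying EF (¬r → t): {n0, n1, n2, n3, n4, n5}.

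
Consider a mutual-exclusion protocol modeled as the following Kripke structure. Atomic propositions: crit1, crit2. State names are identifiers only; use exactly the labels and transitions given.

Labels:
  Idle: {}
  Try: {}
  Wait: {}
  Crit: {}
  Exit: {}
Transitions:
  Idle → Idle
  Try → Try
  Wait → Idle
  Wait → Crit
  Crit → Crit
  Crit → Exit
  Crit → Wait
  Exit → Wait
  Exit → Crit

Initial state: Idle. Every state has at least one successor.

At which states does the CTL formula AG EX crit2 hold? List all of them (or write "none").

States satisfying EX crit2: ∅.
States satisfying AG EX crit2: ∅.

none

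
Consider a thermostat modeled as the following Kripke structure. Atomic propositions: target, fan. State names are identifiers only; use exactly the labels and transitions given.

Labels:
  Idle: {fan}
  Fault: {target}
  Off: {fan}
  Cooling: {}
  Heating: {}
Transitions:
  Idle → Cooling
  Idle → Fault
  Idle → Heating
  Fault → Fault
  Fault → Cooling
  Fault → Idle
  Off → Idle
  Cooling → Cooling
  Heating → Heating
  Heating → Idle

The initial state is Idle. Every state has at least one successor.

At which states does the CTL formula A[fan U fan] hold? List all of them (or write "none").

States satisfying fan: {Idle, Off}.
States satisfying A[fan U fan]: {Idle, Off}.

{Idle, Off}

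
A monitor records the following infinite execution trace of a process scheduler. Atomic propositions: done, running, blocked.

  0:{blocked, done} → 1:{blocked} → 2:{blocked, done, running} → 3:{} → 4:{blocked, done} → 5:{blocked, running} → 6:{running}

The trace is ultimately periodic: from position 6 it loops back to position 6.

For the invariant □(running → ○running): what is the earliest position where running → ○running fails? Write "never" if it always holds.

2

Check running → ○running at each position in order: 0 ✓, 1 ✓.
At position 2 the labels are {blocked, done, running} and the next position 3 has {}, so running → ○running is false there. This is the first violation.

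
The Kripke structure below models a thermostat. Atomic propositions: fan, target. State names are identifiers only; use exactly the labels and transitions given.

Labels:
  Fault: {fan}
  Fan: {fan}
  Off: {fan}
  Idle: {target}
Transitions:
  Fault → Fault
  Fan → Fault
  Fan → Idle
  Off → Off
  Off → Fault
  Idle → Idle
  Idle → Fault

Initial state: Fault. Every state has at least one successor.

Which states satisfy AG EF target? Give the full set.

States satisfying EF target: {Fan, Idle}.
States satisfying AG EF target: ∅.

none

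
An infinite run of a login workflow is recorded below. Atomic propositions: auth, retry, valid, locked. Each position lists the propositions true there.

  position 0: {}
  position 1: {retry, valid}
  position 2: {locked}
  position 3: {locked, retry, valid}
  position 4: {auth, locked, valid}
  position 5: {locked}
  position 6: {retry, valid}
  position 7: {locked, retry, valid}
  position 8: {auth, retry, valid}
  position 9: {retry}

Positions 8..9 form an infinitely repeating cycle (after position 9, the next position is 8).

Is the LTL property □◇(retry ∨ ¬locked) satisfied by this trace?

◇(retry ∨ ¬locked) holds at every position 0..9, and those are all positions ever visited, so □◇(retry ∨ ¬locked) holds.

Yes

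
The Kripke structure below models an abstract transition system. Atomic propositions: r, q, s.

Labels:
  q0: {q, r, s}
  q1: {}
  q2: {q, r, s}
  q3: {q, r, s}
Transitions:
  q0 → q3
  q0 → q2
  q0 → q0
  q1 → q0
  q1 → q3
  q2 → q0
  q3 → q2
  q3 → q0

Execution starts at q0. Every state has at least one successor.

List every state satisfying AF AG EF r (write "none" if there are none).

{q0, q1, q2, q3}

States satisfying AG EF r: {q0, q1, q2, q3}.
States satisfying AF AG EF r: {q0, q1, q2, q3}.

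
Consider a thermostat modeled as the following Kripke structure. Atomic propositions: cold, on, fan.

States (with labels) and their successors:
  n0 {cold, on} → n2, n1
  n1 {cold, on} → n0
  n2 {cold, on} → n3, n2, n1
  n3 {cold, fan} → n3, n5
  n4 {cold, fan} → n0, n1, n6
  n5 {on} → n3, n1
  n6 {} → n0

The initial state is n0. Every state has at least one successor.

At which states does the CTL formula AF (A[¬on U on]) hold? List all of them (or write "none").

{n0, n1, n2, n4, n5, n6}

States satisfying A[¬on U on]: {n0, n1, n2, n4, n5, n6}.
States satisfying AF (A[¬on U on]): {n0, n1, n2, n4, n5, n6}.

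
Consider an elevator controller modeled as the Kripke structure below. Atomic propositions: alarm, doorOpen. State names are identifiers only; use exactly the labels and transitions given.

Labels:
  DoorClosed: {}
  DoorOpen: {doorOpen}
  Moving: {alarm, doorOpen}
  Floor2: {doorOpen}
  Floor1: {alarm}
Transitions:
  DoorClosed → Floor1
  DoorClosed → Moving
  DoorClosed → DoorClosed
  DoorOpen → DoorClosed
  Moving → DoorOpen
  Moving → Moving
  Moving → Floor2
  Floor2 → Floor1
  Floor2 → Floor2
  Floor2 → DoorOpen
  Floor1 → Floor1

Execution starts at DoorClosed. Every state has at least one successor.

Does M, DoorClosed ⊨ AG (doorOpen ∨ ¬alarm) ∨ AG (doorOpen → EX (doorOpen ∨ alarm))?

Violated

States satisfying doorOpen ∨ ¬alarm: {DoorClosed, DoorOpen, Moving, Floor2}.
States satisfying AG (doorOpen ∨ ¬alarm): ∅.
States satisfying doorOpen → EX (doorOpen ∨ alarm): {DoorClosed, Moving, Floor2, Floor1}.
States satisfying AG (doorOpen → EX (doorOpen ∨ alarm)): {Floor1}.
States satisfying AG (doorOpen ∨ ¬alarm) ∨ AG (doorOpen → EX (doorOpen ∨ alarm)): {Floor1}.
DoorClosed ∉ Sat(AG (doorOpen ∨ ¬alarm) ∨ AG (doorOpen → EX (doorOpen ∨ alarm))).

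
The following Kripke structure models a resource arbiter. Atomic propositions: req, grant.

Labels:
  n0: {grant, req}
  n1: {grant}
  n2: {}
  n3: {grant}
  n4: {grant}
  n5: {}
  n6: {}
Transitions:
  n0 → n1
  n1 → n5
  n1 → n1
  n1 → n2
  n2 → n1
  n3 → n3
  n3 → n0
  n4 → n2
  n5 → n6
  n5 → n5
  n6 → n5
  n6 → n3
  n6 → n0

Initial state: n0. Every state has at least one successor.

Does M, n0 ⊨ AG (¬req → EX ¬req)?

States satisfying ¬req → EX ¬req: {n0, n1, n2, n3, n4, n5, n6}.
States satisfying AG (¬req → EX ¬req): {n0, n1, n2, n3, n4, n5, n6}.
Every state reachable from n0 satisfies ¬req → EX ¬req.
n0 ∈ Sat(AG (¬req → EX ¬req)).

Yes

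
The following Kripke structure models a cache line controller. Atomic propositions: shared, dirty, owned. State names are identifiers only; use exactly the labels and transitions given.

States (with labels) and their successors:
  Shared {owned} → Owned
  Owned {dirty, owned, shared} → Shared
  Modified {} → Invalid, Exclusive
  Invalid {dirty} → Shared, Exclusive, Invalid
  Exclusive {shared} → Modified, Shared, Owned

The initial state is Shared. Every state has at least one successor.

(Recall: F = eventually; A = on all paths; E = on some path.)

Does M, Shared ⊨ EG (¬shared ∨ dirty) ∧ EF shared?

Yes

States satisfying ¬shared ∨ dirty: {Shared, Owned, Modified, Invalid}.
States satisfying EG (¬shared ∨ dirty): {Shared, Owned, Modified, Invalid}.
States satisfying shared: {Owned, Exclusive}.
States satisfying EF shared: {Shared, Owned, Modified, Invalid, Exclusive}.
States satisfying EG (¬shared ∨ dirty) ∧ EF shared: {Shared, Owned, Modified, Invalid}.
Shared ∈ Sat(EG (¬shared ∨ dirty) ∧ EF shared).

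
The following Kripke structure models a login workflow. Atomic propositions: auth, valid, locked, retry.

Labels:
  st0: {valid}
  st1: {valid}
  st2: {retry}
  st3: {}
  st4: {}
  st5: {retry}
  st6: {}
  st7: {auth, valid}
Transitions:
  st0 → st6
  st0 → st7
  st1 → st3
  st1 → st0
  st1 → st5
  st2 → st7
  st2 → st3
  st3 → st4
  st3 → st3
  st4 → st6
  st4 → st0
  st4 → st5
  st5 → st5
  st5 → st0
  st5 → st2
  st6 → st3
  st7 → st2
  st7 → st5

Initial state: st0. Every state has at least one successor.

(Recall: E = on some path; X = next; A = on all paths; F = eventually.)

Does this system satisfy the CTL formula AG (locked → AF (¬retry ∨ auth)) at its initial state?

Holds

States satisfying locked → AF (¬retry ∨ auth): {st0, st1, st2, st3, st4, st5, st6, st7}.
States satisfying AG (locked → AF (¬retry ∨ auth)): {st0, st1, st2, st3, st4, st5, st6, st7}.
Every state reachable from st0 satisfies locked → AF (¬retry ∨ auth).
st0 ∈ Sat(AG (locked → AF (¬retry ∨ auth))).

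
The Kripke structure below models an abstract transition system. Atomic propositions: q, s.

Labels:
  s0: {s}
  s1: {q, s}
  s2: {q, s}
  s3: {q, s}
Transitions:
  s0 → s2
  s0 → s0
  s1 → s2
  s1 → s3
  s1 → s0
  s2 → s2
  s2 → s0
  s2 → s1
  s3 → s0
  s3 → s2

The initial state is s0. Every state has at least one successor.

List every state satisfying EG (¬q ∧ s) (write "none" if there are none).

States satisfying ¬q ∧ s: {s0}.
States satisfying EG (¬q ∧ s): {s0}.

{s0}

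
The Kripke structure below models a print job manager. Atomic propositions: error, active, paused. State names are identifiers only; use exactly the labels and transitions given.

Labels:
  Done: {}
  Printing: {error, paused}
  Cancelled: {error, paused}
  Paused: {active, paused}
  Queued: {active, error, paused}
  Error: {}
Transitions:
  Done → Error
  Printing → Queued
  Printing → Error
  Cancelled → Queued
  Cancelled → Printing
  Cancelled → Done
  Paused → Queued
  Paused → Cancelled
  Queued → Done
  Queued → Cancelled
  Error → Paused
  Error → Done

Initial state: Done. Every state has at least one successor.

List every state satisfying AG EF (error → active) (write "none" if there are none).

{Done, Printing, Cancelled, Paused, Queued, Error}

States satisfying EF (error → active): {Done, Printing, Cancelled, Paused, Queued, Error}.
States satisfying AG EF (error → active): {Done, Printing, Cancelled, Paused, Queued, Error}.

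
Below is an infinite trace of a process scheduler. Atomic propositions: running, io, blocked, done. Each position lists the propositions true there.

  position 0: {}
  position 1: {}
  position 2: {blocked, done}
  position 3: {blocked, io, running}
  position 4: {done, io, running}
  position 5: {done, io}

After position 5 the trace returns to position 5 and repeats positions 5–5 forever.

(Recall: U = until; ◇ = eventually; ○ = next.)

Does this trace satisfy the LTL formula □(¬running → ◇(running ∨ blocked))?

¬running → ◇(running ∨ blocked) must hold at every position from 0 onward. It fails at position 5, so □(¬running → ◇(running ∨ blocked)) is false.
Positions where ¬running holds: 0, 1, 2, 5.
Check ◇(running ∨ blocked) at each: 0→ok, 1→ok, 2→ok, 5→fails.

No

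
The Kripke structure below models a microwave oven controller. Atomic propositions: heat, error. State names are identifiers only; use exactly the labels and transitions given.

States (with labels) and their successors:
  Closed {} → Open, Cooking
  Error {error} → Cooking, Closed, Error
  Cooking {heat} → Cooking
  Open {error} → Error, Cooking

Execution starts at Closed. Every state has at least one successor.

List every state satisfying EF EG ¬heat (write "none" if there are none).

States satisfying EG ¬heat: {Closed, Error, Open}.
States satisfying EF EG ¬heat: {Closed, Error, Open}.

{Closed, Error, Open}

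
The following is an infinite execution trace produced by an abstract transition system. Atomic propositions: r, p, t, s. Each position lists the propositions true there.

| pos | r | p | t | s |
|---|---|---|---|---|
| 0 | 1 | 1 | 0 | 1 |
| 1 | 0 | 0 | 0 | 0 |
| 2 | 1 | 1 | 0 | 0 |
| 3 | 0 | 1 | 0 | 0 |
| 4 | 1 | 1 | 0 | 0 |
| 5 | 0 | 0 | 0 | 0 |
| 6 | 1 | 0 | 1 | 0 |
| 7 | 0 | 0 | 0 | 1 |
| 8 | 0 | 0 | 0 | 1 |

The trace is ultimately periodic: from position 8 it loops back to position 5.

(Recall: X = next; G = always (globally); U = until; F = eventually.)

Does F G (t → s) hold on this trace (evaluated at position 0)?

Does not hold

G (t → s) is false at every position 0..8, so it never becomes true and F G (t → s) fails.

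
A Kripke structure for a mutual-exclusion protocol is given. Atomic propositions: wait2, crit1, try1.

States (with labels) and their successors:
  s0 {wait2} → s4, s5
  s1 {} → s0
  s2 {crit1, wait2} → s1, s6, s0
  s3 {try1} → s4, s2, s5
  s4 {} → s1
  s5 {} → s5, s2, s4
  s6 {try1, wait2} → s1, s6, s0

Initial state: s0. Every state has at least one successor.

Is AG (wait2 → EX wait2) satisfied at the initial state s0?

Does not hold

States satisfying wait2 → EX wait2: {s1, s2, s3, s4, s5, s6}.
States satisfying AG (wait2 → EX wait2): ∅.
s0 is reachable from s0 and violates wait2 → EX wait2, so AG fails at s0.
s0 ∉ Sat(AG (wait2 → EX wait2)).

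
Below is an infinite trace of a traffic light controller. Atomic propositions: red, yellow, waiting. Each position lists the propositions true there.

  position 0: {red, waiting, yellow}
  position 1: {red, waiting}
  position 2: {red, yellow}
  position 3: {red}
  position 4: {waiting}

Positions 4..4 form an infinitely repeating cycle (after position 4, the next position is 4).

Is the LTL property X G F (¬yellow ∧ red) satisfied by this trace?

Does not hold

The position after 0 is 1; G F (¬yellow ∧ red) is false there.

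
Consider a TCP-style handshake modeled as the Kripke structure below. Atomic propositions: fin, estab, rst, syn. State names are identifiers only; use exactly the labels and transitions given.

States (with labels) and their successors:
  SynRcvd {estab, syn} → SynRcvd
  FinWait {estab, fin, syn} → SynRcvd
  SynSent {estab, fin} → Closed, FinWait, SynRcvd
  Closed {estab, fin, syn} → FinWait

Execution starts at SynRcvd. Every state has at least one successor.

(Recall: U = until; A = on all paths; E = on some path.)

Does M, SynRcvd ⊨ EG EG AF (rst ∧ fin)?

Violated

States satisfying EG AF (rst ∧ fin): ∅.
States satisfying EG EG AF (rst ∧ fin): ∅.
No suitable path/successor from SynRcvd witnesses the formula.
SynRcvd ∉ Sat(EG EG AF (rst ∧ fin)).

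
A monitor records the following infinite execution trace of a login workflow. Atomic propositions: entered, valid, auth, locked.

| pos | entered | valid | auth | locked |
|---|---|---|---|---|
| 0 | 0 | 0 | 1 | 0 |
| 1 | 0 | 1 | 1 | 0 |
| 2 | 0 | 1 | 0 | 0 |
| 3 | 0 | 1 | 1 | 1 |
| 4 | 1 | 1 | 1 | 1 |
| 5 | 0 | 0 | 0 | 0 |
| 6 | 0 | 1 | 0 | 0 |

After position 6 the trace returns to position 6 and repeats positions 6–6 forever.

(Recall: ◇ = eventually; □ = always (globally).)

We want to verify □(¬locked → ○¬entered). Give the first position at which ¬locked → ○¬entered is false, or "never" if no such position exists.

¬locked → ○¬entered holds at every position 0..6, and those are all the positions the trace ever visits, so the invariant □(¬locked → ○¬entered) is never violated.

never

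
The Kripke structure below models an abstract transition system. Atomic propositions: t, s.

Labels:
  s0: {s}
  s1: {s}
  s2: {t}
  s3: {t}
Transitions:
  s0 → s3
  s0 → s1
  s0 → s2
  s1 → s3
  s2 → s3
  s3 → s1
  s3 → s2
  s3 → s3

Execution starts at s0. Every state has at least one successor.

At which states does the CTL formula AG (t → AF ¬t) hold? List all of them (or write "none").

none

States satisfying t → AF ¬t: {s0, s1}.
States satisfying AG (t → AF ¬t): ∅.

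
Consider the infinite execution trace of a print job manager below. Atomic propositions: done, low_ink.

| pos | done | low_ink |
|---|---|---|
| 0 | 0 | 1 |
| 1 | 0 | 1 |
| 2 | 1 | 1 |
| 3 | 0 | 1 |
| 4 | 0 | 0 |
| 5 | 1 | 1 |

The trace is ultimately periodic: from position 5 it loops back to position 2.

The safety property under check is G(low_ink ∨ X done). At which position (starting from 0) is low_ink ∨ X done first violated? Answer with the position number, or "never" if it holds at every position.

never

low_ink ∨ X done holds at every position 0..5, and those are all the positions the trace ever visits, so the invariant G(low_ink ∨ X done) is never violated.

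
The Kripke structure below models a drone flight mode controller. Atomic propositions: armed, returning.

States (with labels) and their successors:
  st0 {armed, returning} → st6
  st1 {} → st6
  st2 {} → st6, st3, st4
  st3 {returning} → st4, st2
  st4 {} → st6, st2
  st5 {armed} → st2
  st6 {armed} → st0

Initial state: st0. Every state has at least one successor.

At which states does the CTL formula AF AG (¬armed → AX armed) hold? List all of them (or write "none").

{st0, st1, st6}

States satisfying AG (¬armed → AX armed): {st0, st1, st6}.
States satisfying AF AG (¬armed → AX armed): {st0, st1, st6}.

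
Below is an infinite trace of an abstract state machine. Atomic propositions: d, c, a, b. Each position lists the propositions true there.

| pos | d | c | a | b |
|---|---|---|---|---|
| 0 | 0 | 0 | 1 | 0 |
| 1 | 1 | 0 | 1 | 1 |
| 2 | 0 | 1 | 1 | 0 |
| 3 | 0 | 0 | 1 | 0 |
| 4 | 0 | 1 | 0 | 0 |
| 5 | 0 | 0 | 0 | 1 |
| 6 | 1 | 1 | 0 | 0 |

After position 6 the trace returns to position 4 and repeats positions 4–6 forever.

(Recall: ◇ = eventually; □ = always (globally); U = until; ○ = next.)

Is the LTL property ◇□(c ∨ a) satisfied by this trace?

Does not hold

□(c ∨ a) is false at every position 0..6, so it never becomes true and ◇□(c ∨ a) fails.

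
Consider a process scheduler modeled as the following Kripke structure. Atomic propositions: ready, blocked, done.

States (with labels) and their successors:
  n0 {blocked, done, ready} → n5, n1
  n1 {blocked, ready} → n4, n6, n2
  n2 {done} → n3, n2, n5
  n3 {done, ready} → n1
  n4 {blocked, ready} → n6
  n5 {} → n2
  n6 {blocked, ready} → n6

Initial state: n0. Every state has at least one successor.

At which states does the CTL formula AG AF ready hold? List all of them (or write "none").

{n4, n6}

States satisfying AF ready: {n0, n1, n3, n4, n6}.
States satisfying AG AF ready: {n4, n6}.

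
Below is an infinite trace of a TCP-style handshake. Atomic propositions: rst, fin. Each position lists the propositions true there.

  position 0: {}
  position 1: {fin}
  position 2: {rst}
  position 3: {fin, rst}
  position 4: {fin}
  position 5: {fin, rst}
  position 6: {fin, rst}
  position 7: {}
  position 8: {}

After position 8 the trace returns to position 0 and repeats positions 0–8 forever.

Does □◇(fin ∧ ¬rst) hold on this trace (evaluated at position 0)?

◇(fin ∧ ¬rst) holds at every position 0..8, and those are all positions ever visited, so □◇(fin ∧ ¬rst) holds.

Yes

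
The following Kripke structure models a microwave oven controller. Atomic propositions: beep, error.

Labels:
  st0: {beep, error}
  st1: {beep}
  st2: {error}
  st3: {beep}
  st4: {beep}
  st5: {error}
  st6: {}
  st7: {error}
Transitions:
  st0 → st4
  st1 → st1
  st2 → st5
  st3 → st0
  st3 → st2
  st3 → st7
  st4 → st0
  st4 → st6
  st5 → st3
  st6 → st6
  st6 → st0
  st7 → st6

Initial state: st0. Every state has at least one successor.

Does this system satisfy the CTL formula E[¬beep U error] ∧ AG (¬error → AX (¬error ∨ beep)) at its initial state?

States satisfying ¬beep: {st2, st5, st6, st7}.
States satisfying error: {st0, st2, st5, st7}.
States satisfying E[¬beep U error]: {st0, st2, st5, st6, st7}.
States satisfying ¬error → AX (¬error ∨ beep): {st0, st1, st2, st4, st5, st6, st7}.
States satisfying AG (¬error → AX (¬error ∨ beep)): {st0, st1, st4, st6, st7}.
States satisfying E[¬beep U error] ∧ AG (¬error → AX (¬error ∨ beep)): {st0, st6, st7}.
st0 ∈ Sat(E[¬beep U error] ∧ AG (¬error → AX (¬error ∨ beep))).

Holds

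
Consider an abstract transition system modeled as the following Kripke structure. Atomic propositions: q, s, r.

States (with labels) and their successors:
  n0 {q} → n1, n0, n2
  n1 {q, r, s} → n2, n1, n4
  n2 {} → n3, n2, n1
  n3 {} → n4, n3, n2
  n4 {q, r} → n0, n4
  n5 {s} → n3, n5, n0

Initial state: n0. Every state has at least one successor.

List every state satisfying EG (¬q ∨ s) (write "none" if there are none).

States satisfying ¬q ∨ s: {n1, n2, n3, n5}.
States satisfying EG (¬q ∨ s): {n1, n2, n3, n5}.

{n1, n2, n3, n5}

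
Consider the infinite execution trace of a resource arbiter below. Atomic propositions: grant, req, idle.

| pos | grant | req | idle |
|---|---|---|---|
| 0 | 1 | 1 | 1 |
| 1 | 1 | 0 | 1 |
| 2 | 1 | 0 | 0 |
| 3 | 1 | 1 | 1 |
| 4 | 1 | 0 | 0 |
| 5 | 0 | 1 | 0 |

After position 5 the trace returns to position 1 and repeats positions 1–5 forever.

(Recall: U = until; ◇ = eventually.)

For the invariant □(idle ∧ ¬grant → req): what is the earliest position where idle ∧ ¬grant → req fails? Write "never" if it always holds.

idle ∧ ¬grant → req holds at every position 0..5, and those are all the positions the trace ever visits, so the invariant □(idle ∧ ¬grant → req) is never violated.

never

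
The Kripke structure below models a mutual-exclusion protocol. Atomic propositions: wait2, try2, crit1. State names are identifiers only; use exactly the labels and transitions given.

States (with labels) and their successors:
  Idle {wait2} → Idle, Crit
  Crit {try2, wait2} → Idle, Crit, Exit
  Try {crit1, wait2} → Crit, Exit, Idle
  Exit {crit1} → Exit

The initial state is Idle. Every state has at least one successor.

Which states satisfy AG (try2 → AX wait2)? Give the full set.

States satisfying try2 → AX wait2: {Idle, Try, Exit}.
States satisfying AG (try2 → AX wait2): {Exit}.

{Exit}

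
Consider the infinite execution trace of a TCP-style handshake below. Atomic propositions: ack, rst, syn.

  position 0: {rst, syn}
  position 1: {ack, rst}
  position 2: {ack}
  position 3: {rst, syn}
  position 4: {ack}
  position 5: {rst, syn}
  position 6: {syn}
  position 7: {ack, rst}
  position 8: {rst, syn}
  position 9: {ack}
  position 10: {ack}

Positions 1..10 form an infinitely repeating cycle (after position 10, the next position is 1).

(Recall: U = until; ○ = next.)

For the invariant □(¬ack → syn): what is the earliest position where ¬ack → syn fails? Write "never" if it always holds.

¬ack → syn holds at every position 0..10, and those are all the positions the trace ever visits, so the invariant □(¬ack → syn) is never violated.

never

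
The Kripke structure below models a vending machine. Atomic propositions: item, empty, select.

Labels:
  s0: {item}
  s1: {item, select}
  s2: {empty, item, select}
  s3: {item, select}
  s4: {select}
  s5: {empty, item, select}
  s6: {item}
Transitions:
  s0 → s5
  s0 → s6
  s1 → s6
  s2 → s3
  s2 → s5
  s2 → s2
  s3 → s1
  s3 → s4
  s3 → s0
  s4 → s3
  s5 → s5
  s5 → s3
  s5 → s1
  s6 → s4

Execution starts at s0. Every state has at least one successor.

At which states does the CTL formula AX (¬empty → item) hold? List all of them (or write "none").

{s0, s1, s2, s4, s5}

States satisfying ¬empty → item: {s0, s1, s2, s3, s5, s6}.
States satisfying AX (¬empty → item): {s0, s1, s2, s4, s5}.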